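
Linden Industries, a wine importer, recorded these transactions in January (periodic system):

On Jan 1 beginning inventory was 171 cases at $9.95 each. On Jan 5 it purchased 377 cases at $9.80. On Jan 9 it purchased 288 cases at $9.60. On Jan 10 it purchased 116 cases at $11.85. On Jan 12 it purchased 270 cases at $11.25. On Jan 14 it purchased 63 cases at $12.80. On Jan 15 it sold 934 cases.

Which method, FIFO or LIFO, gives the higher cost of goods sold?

FIFO COGS: 171 @ $9.95 + 377 @ $9.80 + 288 @ $9.60 + 98 @ $11.85 = $9,322.15
LIFO COGS: 63 @ $12.80 + 270 @ $11.25 + 116 @ $11.85 + 288 @ $9.60 + 197 @ $9.80 = $9,913.90

LIFO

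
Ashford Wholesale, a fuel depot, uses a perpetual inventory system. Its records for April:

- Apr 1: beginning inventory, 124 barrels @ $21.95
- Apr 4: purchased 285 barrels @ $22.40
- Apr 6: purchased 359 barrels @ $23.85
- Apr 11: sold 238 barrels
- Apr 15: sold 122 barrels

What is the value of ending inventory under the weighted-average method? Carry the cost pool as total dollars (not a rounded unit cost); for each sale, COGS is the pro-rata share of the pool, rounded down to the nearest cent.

After Apr 1: 124 on hand, pool $2,721.80 (≈ $21.9500 each)
After Apr 4: 409 on hand, pool $9,105.80 (≈ $22.2636 each)
After Apr 6: 768 on hand, pool $17,667.95 (≈ $23.0051 each)
Apr 11, sell 238: 238/768 × $17,667.95 → $5,475.22
Apr 15, sell 122: 122/530 × $12,192.73 → $2,806.62
Total COGS = $5,475.22 + $2,806.62 = $8,281.84
Ending inventory (cost pool remaining) = $9,386.11

Ending inventory = $9,386.11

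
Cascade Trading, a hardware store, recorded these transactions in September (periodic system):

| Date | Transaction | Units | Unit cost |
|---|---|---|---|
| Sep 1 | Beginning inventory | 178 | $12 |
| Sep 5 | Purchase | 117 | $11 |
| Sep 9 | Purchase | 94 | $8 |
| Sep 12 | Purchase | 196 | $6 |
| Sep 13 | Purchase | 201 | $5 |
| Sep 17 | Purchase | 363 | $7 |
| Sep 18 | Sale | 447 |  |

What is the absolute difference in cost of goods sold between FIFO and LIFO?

FIFO COGS: 178 @ $12 + 117 @ $11 + 94 @ $8 + 58 @ $6 = $4,523
LIFO COGS: 363 @ $7 + 84 @ $5 = $2,961
Difference = |$4,523 − $2,961| = $1,562

$1,562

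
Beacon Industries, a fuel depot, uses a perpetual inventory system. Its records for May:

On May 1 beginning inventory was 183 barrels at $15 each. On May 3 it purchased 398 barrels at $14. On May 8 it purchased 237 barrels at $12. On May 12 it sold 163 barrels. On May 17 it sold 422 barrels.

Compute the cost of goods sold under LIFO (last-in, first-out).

May 12, 163 sold [LIFO — newest first]: 163 @ $12 = $1,956
May 17, 422 sold [LIFO — newest first]: 74 @ $12 + 348 @ $14 = $5,760
Total COGS = $1,956 + $5,760 = $7,716
Ending inventory: 183 @ $15 + 50 @ $14 = $3,445
Check: goods available $11,161 = COGS $7,716 + ending $3,445

COGS = $7,716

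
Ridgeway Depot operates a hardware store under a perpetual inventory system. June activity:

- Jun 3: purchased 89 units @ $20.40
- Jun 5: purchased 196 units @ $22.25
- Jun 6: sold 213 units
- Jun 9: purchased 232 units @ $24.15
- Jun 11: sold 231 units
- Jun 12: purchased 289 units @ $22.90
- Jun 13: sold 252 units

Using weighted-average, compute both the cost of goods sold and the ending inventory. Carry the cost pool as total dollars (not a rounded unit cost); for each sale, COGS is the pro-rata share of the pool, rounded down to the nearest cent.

After Jun 3: 89 on hand, pool $1,815.60 (≈ $20.4000 each)
After Jun 5: 285 on hand, pool $6,176.60 (≈ $21.6723 each)
Jun 6, sell 213: 213/285 × $6,176.60 → $4,616.19
After Jun 9: 304 on hand, pool $7,163.21 (≈ $23.5632 each)
Jun 11, sell 231: 231/304 × $7,163.21 → $5,443.09
After Jun 12: 362 on hand, pool $8,338.22 (≈ $23.0338 each)
Jun 13, sell 252: 252/362 × $8,338.22 → $5,804.50
Total COGS = $4,616.19 + $5,443.09 + $5,804.50 = $15,863.78
Ending inventory (cost pool remaining) = $2,533.72
Check: goods available $18,397.50 = COGS $15,863.78 + ending $2,533.72

COGS = $15,863.78; ending inventory = $2,533.72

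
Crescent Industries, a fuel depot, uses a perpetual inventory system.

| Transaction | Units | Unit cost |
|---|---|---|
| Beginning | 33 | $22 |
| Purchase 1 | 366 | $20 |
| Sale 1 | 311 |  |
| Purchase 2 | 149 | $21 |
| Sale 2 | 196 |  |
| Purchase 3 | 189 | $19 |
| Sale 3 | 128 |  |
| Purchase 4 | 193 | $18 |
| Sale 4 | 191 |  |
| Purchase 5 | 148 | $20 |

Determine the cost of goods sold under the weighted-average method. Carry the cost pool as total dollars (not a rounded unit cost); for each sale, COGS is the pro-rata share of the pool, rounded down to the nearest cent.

After Beginning: 33 on hand, pool $726.00 (≈ $22.0000 each)
After Purchase 1: 399 on hand, pool $8,046.00 (≈ $20.1654 each)
Sale 1, sell 311: 311/399 × $8,046.00 → $6,271.44
After Purchase 2: 237 on hand, pool $4,903.56 (≈ $20.6901 each)
Sale 2, sell 196: 196/237 × $4,903.56 → $4,055.26
After Purchase 3: 230 on hand, pool $4,439.30 (≈ $19.3013 each)
Sale 3, sell 128: 128/230 × $4,439.30 → $2,470.56
After Purchase 4: 295 on hand, pool $5,442.74 (≈ $18.4500 each)
Sale 4, sell 191: 191/295 × $5,442.74 → $3,523.94
After Purchase 5: 252 on hand, pool $4,878.80 (≈ $19.3603 each)
Total COGS = $6,271.44 + $4,055.26 + $2,470.56 + $3,523.94 = $16,321.20
Ending inventory (cost pool remaining) = $4,878.80

COGS = $16,321.20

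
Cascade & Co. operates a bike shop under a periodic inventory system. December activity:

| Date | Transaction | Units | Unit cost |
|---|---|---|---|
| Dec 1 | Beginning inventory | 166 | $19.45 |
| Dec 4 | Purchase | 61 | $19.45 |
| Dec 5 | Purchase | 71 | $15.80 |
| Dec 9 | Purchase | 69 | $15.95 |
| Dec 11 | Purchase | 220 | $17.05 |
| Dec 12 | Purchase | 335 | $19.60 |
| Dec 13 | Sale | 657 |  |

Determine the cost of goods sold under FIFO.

Dec 13, 657 sold [FIFO — oldest first]: 166 @ $19.45 + 61 @ $19.45 + 71 @ $15.80 + 69 @ $15.95 + 220 @ $17.05 + 70 @ $19.60 = $11,760.50
Ending inventory: 265 @ $19.60 = $5,194.00
Check: goods available $16,954.50 = COGS $11,760.50 + ending $5,194.00

COGS = $11,760.50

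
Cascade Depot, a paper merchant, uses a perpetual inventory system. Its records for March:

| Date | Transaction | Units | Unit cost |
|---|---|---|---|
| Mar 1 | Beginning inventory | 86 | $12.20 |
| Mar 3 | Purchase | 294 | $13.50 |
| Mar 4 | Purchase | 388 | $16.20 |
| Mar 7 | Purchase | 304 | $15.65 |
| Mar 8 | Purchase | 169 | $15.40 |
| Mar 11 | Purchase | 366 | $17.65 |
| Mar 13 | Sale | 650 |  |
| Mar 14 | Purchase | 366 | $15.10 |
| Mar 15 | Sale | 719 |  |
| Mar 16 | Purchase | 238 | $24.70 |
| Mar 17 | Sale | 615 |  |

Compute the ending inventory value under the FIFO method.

Mar 13, 650 sold [FIFO — oldest first]: 86 @ $12.20 + 294 @ $13.50 + 270 @ $16.20 = $9,392.20
Mar 15, 719 sold [FIFO — oldest first]: 118 @ $16.20 + 304 @ $15.65 + 169 @ $15.40 + 128 @ $17.65 = $11,531.00
Mar 17, 615 sold [FIFO — oldest first]: 238 @ $17.65 + 366 @ $15.10 + 11 @ $24.70 = $9,999.00
Total COGS = $9,392.20 + $11,531.00 + $9,999.00 = $30,922.20
Ending inventory: 227 @ $24.70 = $5,606.90

Ending inventory = $5,606.90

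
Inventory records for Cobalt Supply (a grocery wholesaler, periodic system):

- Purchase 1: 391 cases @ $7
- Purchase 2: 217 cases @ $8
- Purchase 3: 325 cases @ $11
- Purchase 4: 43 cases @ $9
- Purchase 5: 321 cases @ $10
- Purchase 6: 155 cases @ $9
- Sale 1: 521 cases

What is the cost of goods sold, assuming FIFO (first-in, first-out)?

Sale 1 (521) [FIFO — oldest first]: 391 @ $7 + 130 @ $8 = $3,777
Ending inventory: 87 @ $8 + 325 @ $11 + 43 @ $9 + 321 @ $10 + 155 @ $9 = $9,263

COGS = $3,777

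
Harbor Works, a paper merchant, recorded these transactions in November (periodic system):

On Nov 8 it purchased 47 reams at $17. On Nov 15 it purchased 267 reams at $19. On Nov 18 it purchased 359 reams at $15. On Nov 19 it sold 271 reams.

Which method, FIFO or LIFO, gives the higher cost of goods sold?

FIFO

FIFO COGS: 47 @ $17 + 224 @ $19 = $5,055
LIFO COGS: 271 @ $15 = $4,065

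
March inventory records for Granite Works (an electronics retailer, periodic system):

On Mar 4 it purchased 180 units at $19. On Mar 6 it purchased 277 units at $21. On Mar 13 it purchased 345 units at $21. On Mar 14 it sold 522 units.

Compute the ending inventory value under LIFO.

Mar 14, 522 sold [LIFO — newest first]: 345 @ $21 + 177 @ $21 = $10,962
Ending inventory: 180 @ $19 + 100 @ $21 = $5,520
Check: goods available $16,482 = COGS $10,962 + ending $5,520

Ending inventory = $5,520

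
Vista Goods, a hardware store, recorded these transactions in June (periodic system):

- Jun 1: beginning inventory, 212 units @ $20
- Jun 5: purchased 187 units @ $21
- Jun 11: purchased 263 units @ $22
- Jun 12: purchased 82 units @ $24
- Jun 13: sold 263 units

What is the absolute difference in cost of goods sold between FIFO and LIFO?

$639

FIFO COGS: 212 @ $20 + 51 @ $21 = $5,311
LIFO COGS: 82 @ $24 + 181 @ $22 = $5,950
Difference = |$5,311 − $5,950| = $639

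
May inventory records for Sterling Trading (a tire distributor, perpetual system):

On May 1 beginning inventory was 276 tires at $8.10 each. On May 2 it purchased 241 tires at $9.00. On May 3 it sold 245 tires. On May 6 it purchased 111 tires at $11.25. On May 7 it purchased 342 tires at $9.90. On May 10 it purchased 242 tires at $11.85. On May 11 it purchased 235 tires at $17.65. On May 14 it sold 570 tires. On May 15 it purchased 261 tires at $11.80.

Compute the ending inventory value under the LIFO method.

May 3, 245 sold [LIFO — newest first]: 241 @ $9.00 + 4 @ $8.10 = $2,201.40
May 14, 570 sold [LIFO — newest first]: 235 @ $17.65 + 242 @ $11.85 + 93 @ $9.90 = $7,936.15
Total COGS = $2,201.40 + $7,936.15 = $10,137.55
Ending inventory: 272 @ $8.10 + 111 @ $11.25 + 249 @ $9.90 + 261 @ $11.80 = $8,996.85
Check: goods available $19,134.40 = COGS $10,137.55 + ending $8,996.85

Ending inventory = $8,996.85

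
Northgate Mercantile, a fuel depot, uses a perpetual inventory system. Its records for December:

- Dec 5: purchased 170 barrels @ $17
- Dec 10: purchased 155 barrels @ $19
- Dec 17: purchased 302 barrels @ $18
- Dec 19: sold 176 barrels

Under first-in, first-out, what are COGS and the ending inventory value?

COGS = $3,004; ending inventory = $8,267

Dec 19, 176 sold [FIFO — oldest first]: 170 @ $17 + 6 @ $19 = $3,004
Ending inventory: 149 @ $19 + 302 @ $18 = $8,267
Check: goods available $11,271 = COGS $3,004 + ending $8,267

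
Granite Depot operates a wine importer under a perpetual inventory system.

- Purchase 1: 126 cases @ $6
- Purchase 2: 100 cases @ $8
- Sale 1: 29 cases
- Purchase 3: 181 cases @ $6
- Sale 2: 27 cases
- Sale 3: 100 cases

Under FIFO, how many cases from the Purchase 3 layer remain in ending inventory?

181

Sale 1 (29) [FIFO — oldest first]: 29 @ $6 = $174
Sale 2 (27) [FIFO — oldest first]: 27 @ $6 = $162
Sale 3 (100) [FIFO — oldest first]: 70 @ $6 + 30 @ $8 = $660
Total COGS = $174 + $162 + $660 = $996
Ending inventory: 70 @ $8 + 181 @ $6 = $1,646
Check: goods available $2,642 = COGS $996 + ending $1,646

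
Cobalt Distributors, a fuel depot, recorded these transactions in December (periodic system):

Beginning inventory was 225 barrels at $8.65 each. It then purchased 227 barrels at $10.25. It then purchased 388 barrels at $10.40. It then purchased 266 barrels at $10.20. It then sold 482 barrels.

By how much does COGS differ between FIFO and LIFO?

FIFO COGS: 225 @ $8.65 + 227 @ $10.25 + 30 @ $10.40 = $4,585.00
LIFO COGS: 266 @ $10.20 + 216 @ $10.40 = $4,959.60
Difference = |$4,585.00 − $4,959.60| = $374.60

$374.60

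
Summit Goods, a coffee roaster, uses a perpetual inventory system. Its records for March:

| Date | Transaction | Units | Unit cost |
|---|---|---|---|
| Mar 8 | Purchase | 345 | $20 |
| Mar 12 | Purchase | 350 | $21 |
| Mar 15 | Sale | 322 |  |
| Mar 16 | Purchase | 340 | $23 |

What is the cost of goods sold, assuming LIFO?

COGS = $6,762

Mar 15, 322 sold [LIFO — newest first]: 322 @ $21 = $6,762
Ending inventory: 345 @ $20 + 28 @ $21 + 340 @ $23 = $15,308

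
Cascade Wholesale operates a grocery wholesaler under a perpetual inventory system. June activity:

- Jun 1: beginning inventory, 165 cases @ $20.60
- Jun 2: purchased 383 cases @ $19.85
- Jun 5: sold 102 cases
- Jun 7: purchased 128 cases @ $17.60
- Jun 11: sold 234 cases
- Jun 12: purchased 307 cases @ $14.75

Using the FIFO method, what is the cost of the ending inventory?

Jun 5, 102 sold [FIFO — oldest first]: 102 @ $20.60 = $2,101.20
Jun 11, 234 sold [FIFO — oldest first]: 63 @ $20.60 + 171 @ $19.85 = $4,692.15
Total COGS = $2,101.20 + $4,692.15 = $6,793.35
Ending inventory: 212 @ $19.85 + 128 @ $17.60 + 307 @ $14.75 = $10,989.25

Ending inventory = $10,989.25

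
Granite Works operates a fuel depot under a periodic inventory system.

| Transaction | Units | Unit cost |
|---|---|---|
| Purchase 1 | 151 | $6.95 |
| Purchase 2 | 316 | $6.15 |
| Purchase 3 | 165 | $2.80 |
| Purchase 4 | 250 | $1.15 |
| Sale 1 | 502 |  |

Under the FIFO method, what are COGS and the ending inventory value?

Sale 1 (502) [FIFO — oldest first]: 151 @ $6.95 + 316 @ $6.15 + 35 @ $2.80 = $3,090.85
Ending inventory: 130 @ $2.80 + 250 @ $1.15 = $651.50

COGS = $3,090.85; ending inventory = $651.50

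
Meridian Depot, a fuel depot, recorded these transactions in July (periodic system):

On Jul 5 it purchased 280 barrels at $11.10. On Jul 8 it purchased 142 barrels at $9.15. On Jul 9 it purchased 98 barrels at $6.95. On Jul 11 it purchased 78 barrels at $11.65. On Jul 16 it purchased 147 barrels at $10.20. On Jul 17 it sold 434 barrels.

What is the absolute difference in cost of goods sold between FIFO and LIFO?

$385.85

FIFO COGS: 280 @ $11.10 + 142 @ $9.15 + 12 @ $6.95 = $4,490.70
LIFO COGS: 147 @ $10.20 + 78 @ $11.65 + 98 @ $6.95 + 111 @ $9.15 = $4,104.85
Difference = |$4,490.70 − $4,104.85| = $385.85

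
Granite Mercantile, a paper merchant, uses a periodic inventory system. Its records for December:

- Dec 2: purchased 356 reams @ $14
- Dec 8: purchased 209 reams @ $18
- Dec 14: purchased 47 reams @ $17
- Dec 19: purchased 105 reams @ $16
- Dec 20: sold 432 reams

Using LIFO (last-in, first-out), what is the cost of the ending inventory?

Dec 20, 432 sold [LIFO — newest first]: 105 @ $16 + 47 @ $17 + 209 @ $18 + 71 @ $14 = $7,235
Ending inventory: 285 @ $14 = $3,990
Check: goods available $11,225 = COGS $7,235 + ending $3,990

Ending inventory = $3,990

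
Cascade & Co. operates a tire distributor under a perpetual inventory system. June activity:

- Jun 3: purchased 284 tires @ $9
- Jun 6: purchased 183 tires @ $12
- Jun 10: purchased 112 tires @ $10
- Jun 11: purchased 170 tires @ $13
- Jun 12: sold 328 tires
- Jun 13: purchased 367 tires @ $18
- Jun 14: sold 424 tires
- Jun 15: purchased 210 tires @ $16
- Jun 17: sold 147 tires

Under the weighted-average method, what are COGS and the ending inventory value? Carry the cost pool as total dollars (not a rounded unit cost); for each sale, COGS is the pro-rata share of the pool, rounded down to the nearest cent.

COGS = $11,717.43; ending inventory = $6,330.57

After Jun 3: 284 on hand, pool $2,556.00 (≈ $9.0000 each)
After Jun 6: 467 on hand, pool $4,752.00 (≈ $10.1756 each)
After Jun 10: 579 on hand, pool $5,872.00 (≈ $10.1416 each)
After Jun 11: 749 on hand, pool $8,082.00 (≈ $10.7904 each)
Jun 12, sell 328: 328/749 × $8,082.00 → $3,539.24
After Jun 13: 788 on hand, pool $11,148.76 (≈ $14.1482 each)
Jun 14, sell 424: 424/788 × $11,148.76 → $5,998.82
After Jun 15: 574 on hand, pool $8,509.94 (≈ $14.8257 each)
Jun 17, sell 147: 147/574 × $8,509.94 → $2,179.37
Total COGS = $3,539.24 + $5,998.82 + $2,179.37 = $11,717.43
Ending inventory (cost pool remaining) = $6,330.57
Check: goods available $18,048.00 = COGS $11,717.43 + ending $6,330.57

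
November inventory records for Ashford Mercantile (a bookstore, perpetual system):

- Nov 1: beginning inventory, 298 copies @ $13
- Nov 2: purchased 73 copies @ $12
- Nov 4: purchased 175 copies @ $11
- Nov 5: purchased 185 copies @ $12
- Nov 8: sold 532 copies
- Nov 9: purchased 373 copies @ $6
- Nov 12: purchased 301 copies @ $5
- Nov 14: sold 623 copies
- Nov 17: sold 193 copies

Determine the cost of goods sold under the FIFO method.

Nov 8, 532 sold [FIFO — oldest first]: 298 @ $13 + 73 @ $12 + 161 @ $11 = $6,521
Nov 14, 623 sold [FIFO — oldest first]: 14 @ $11 + 185 @ $12 + 373 @ $6 + 51 @ $5 = $4,867
Nov 17, 193 sold [FIFO — oldest first]: 193 @ $5 = $965
Total COGS = $6,521 + $4,867 + $965 = $12,353
Ending inventory: 57 @ $5 = $285
Check: goods available $12,638 = COGS $12,353 + ending $285

COGS = $12,353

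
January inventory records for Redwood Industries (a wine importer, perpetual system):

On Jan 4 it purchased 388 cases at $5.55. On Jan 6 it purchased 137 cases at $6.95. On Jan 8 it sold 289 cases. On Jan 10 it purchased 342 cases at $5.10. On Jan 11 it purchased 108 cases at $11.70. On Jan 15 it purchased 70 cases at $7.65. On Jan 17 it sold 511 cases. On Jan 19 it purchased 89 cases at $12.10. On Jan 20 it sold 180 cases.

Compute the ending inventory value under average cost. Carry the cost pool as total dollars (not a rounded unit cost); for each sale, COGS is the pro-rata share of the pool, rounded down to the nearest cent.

After Jan 4: 388 on hand, pool $2,153.40 (≈ $5.5500 each)
After Jan 6: 525 on hand, pool $3,105.55 (≈ $5.9153 each)
Jan 8, sell 289: 289/525 × $3,105.55 → $1,709.53
After Jan 10: 578 on hand, pool $3,140.22 (≈ $5.4329 each)
After Jan 11: 686 on hand, pool $4,403.82 (≈ $6.4196 each)
After Jan 15: 756 on hand, pool $4,939.32 (≈ $6.5335 each)
Jan 17, sell 511: 511/756 × $4,939.32 → $3,338.61
After Jan 19: 334 on hand, pool $2,677.61 (≈ $8.0168 each)
Jan 20, sell 180: 180/334 × $2,677.61 → $1,443.02
Total COGS = $1,709.53 + $3,338.61 + $1,443.02 = $6,491.16
Ending inventory (cost pool remaining) = $1,234.59

Ending inventory = $1,234.59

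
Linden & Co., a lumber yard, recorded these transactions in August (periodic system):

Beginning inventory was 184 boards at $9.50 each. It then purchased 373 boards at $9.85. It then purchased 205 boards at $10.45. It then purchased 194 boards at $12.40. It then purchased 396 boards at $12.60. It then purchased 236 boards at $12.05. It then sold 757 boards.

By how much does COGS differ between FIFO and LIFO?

$1,871.35

FIFO COGS: 184 @ $9.50 + 373 @ $9.85 + 200 @ $10.45 = $7,512.05
LIFO COGS: 236 @ $12.05 + 396 @ $12.60 + 125 @ $12.40 = $9,383.40
Difference = |$7,512.05 − $9,383.40| = $1,871.35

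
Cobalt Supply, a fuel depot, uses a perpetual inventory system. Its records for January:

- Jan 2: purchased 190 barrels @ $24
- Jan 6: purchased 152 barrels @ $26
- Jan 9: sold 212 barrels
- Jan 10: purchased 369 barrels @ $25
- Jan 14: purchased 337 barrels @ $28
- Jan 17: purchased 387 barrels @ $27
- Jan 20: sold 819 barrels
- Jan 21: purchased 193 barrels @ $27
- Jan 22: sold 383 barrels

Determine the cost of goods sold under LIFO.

COGS = $37,613

Jan 9, 212 sold [LIFO — newest first]: 152 @ $26 + 60 @ $24 = $5,392
Jan 20, 819 sold [LIFO — newest first]: 387 @ $27 + 337 @ $28 + 95 @ $25 = $22,260
Jan 22, 383 sold [LIFO — newest first]: 193 @ $27 + 190 @ $25 = $9,961
Total COGS = $5,392 + $22,260 + $9,961 = $37,613
Ending inventory: 130 @ $24 + 84 @ $25 = $5,220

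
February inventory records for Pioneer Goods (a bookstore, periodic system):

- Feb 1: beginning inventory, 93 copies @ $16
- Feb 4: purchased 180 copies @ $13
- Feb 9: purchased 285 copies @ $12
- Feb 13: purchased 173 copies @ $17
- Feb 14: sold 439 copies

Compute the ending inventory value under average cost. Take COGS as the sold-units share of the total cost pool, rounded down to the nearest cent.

Feb 14, sell 439: 439/731 × $10,189.00 → $6,118.97
Ending inventory (cost pool remaining) = $4,070.03
Check: goods available $10,189.00 = COGS $6,118.97 + ending $4,070.03

Ending inventory = $4,070.03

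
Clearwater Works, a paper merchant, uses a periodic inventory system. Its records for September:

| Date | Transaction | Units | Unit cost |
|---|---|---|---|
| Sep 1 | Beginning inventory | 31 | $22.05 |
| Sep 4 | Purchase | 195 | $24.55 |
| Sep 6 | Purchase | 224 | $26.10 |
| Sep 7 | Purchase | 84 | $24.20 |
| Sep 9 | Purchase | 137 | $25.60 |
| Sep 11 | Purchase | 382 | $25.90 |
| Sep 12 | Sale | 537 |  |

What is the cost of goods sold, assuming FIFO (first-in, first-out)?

Sep 12, 537 sold [FIFO — oldest first]: 31 @ $22.05 + 195 @ $24.55 + 224 @ $26.10 + 84 @ $24.20 + 3 @ $25.60 = $13,426.80
Ending inventory: 134 @ $25.60 + 382 @ $25.90 = $13,324.20

COGS = $13,426.80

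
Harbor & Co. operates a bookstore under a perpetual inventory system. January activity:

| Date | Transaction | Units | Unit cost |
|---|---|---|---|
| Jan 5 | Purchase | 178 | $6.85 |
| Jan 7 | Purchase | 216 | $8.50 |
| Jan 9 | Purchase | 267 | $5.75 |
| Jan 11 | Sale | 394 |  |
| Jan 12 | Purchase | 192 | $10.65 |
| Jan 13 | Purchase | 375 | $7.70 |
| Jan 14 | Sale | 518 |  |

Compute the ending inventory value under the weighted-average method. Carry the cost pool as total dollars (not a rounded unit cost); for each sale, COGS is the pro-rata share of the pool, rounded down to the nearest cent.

After Jan 5: 178 on hand, pool $1,219.30 (≈ $6.8500 each)
After Jan 7: 394 on hand, pool $3,055.30 (≈ $7.7546 each)
After Jan 9: 661 on hand, pool $4,590.55 (≈ $6.9449 each)
Jan 11, sell 394: 394/661 × $4,590.55 → $2,736.27
After Jan 12: 459 on hand, pool $3,899.08 (≈ $8.4947 each)
After Jan 13: 834 on hand, pool $6,786.58 (≈ $8.1374 each)
Jan 14, sell 518: 518/834 × $6,786.58 → $4,215.16
Total COGS = $2,736.27 + $4,215.16 = $6,951.43
Ending inventory (cost pool remaining) = $2,571.42

Ending inventory = $2,571.42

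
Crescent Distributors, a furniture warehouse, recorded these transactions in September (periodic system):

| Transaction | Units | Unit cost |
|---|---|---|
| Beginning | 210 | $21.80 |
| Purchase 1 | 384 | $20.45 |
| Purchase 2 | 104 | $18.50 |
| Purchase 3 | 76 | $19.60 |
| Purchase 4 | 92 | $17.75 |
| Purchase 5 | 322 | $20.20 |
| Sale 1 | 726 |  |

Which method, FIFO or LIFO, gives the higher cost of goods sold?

FIFO

FIFO COGS: 210 @ $21.80 + 384 @ $20.45 + 104 @ $18.50 + 28 @ $19.60 = $14,903.60
LIFO COGS: 322 @ $20.20 + 92 @ $17.75 + 76 @ $19.60 + 104 @ $18.50 + 132 @ $20.45 = $14,250.40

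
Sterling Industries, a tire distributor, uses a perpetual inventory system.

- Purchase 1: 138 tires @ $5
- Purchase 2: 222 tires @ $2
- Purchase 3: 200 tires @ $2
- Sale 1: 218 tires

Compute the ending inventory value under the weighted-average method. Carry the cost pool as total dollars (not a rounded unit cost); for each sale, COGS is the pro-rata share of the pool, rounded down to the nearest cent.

Ending inventory = $936.84

After Purchase 1: 138 on hand, pool $690.00 (≈ $5.0000 each)
After Purchase 2: 360 on hand, pool $1,134.00 (≈ $3.1500 each)
After Purchase 3: 560 on hand, pool $1,534.00 (≈ $2.7393 each)
Sale 1, sell 218: 218/560 × $1,534.00 → $597.16
Ending inventory (cost pool remaining) = $936.84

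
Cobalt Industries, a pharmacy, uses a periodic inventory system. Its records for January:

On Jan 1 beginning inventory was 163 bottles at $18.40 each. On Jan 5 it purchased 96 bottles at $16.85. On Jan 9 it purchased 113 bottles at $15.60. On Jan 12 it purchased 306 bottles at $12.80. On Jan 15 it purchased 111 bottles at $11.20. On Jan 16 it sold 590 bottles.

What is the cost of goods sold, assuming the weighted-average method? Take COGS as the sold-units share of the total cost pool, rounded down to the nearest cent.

COGS = $8,629.10

Jan 16, sell 590: 590/789 × $11,539.60 → $8,629.10
Ending inventory (cost pool remaining) = $2,910.50
Check: goods available $11,539.60 = COGS $8,629.10 + ending $2,910.50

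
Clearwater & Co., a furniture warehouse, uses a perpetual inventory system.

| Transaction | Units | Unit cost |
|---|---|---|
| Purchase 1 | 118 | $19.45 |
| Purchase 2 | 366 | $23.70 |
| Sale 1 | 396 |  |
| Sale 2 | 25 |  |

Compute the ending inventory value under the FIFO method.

Sale 1 (396) [FIFO — oldest first]: 118 @ $19.45 + 278 @ $23.70 = $8,883.70
Sale 2 (25) [FIFO — oldest first]: 25 @ $23.70 = $592.50
Total COGS = $8,883.70 + $592.50 = $9,476.20
Ending inventory: 63 @ $23.70 = $1,493.10
Check: goods available $10,969.30 = COGS $9,476.20 + ending $1,493.10

Ending inventory = $1,493.10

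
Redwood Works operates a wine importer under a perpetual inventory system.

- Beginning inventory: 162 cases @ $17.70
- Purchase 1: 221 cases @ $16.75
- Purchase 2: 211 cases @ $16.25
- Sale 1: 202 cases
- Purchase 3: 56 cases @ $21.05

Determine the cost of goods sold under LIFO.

COGS = $3,282.50

Sale 1 (202) [LIFO — newest first]: 202 @ $16.25 = $3,282.50
Ending inventory: 162 @ $17.70 + 221 @ $16.75 + 9 @ $16.25 + 56 @ $21.05 = $7,894.20
Check: goods available $11,176.70 = COGS $3,282.50 + ending $7,894.20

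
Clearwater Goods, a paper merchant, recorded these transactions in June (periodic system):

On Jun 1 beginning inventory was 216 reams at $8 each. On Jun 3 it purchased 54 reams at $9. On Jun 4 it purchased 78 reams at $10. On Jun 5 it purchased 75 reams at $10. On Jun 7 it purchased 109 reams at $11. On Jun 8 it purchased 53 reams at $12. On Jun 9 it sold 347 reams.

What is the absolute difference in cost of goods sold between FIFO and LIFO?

FIFO COGS: 216 @ $8 + 54 @ $9 + 77 @ $10 = $2,984
LIFO COGS: 53 @ $12 + 109 @ $11 + 75 @ $10 + 78 @ $10 + 32 @ $9 = $3,653
Difference = |$2,984 − $3,653| = $669

$669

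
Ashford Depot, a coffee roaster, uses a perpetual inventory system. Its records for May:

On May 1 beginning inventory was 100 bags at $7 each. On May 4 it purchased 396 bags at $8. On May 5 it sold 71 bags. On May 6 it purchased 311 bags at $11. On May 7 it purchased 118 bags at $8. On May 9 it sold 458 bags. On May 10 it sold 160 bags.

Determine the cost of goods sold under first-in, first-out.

COGS = $5,991

May 5, 71 sold [FIFO — oldest first]: 71 @ $7 = $497
May 9, 458 sold [FIFO — oldest first]: 29 @ $7 + 396 @ $8 + 33 @ $11 = $3,734
May 10, 160 sold [FIFO — oldest first]: 160 @ $11 = $1,760
Total COGS = $497 + $3,734 + $1,760 = $5,991
Ending inventory: 118 @ $11 + 118 @ $8 = $2,242
Check: goods available $8,233 = COGS $5,991 + ending $2,242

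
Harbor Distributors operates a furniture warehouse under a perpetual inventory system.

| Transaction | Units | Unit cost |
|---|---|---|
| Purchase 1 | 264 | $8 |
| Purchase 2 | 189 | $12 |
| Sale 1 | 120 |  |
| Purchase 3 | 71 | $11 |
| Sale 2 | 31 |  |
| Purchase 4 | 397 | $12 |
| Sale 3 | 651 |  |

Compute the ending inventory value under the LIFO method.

Ending inventory = $952

Sale 1 (120) [LIFO — newest first]: 120 @ $12 = $1,440
Sale 2 (31) [LIFO — newest first]: 31 @ $11 = $341
Sale 3 (651) [LIFO — newest first]: 397 @ $12 + 40 @ $11 + 69 @ $12 + 145 @ $8 = $7,192
Total COGS = $1,440 + $341 + $7,192 = $8,973
Ending inventory: 119 @ $8 = $952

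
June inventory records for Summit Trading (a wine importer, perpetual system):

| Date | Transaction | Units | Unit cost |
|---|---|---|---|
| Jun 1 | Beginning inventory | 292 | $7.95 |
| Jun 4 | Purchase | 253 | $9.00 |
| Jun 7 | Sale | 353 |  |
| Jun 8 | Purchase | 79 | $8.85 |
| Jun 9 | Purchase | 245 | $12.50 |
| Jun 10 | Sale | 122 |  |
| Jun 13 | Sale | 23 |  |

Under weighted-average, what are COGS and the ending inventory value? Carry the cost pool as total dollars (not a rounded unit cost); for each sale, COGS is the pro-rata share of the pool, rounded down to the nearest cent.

COGS = $4,490.68; ending inventory = $3,869.37

After Jun 1: 292 on hand, pool $2,321.40 (≈ $7.9500 each)
After Jun 4: 545 on hand, pool $4,598.40 (≈ $8.4374 each)
Jun 7, sell 353: 353/545 × $4,598.40 → $2,978.41
After Jun 8: 271 on hand, pool $2,319.14 (≈ $8.5577 each)
After Jun 9: 516 on hand, pool $5,381.64 (≈ $10.4295 each)
Jun 10, sell 122: 122/516 × $5,381.64 → $1,272.40
Jun 13, sell 23: 23/394 × $4,109.24 → $239.87
Total COGS = $2,978.41 + $1,272.40 + $239.87 = $4,490.68
Ending inventory (cost pool remaining) = $3,869.37
Check: goods available $8,360.05 = COGS $4,490.68 + ending $3,869.37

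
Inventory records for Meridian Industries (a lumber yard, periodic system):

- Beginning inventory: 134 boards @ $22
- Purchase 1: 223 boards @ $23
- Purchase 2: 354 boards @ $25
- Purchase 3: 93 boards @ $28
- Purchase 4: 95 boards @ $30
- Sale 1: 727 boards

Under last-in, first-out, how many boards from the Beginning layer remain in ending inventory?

Sale 1 (727) [LIFO — newest first]: 95 @ $30 + 93 @ $28 + 354 @ $25 + 185 @ $23 = $18,559
Ending inventory: 134 @ $22 + 38 @ $23 = $3,822

134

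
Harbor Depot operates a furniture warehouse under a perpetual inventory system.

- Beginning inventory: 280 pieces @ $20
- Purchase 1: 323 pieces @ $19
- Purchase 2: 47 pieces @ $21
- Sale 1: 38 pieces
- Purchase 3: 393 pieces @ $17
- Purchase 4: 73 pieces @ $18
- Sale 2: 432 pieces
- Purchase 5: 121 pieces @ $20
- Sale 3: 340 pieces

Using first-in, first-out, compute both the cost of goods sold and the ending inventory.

Sale 1 (38) [FIFO — oldest first]: 38 @ $20 = $760
Sale 2 (432) [FIFO — oldest first]: 242 @ $20 + 190 @ $19 = $8,450
Sale 3 (340) [FIFO — oldest first]: 133 @ $19 + 47 @ $21 + 160 @ $17 = $6,234
Total COGS = $760 + $8,450 + $6,234 = $15,444
Ending inventory: 233 @ $17 + 73 @ $18 + 121 @ $20 = $7,695
Check: goods available $23,139 = COGS $15,444 + ending $7,695

COGS = $15,444; ending inventory = $7,695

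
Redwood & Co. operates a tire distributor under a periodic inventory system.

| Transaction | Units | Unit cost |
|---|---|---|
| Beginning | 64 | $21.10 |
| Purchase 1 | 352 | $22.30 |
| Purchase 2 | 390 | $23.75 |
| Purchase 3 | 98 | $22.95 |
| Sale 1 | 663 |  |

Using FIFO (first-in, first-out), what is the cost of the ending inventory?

Sale 1 (663) [FIFO — oldest first]: 64 @ $21.10 + 352 @ $22.30 + 247 @ $23.75 = $15,066.25
Ending inventory: 143 @ $23.75 + 98 @ $22.95 = $5,645.35
Check: goods available $20,711.60 = COGS $15,066.25 + ending $5,645.35

Ending inventory = $5,645.35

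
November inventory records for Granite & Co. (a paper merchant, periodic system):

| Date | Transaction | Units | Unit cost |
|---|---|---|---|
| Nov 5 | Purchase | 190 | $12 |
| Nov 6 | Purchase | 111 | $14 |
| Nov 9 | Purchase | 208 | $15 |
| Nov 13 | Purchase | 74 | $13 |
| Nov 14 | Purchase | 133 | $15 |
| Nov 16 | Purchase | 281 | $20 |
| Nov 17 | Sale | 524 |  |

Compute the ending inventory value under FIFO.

Nov 17, 524 sold [FIFO — oldest first]: 190 @ $12 + 111 @ $14 + 208 @ $15 + 15 @ $13 = $7,149
Ending inventory: 59 @ $13 + 133 @ $15 + 281 @ $20 = $8,382

Ending inventory = $8,382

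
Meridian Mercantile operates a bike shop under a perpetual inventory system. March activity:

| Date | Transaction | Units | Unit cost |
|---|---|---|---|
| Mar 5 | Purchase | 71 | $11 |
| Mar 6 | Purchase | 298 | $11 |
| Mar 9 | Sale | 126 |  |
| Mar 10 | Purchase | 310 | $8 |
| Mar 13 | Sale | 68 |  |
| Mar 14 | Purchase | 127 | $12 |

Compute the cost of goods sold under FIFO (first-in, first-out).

Mar 9, 126 sold [FIFO — oldest first]: 71 @ $11 + 55 @ $11 = $1,386
Mar 13, 68 sold [FIFO — oldest first]: 68 @ $11 = $748
Total COGS = $1,386 + $748 = $2,134
Ending inventory: 175 @ $11 + 310 @ $8 + 127 @ $12 = $5,929

COGS = $2,134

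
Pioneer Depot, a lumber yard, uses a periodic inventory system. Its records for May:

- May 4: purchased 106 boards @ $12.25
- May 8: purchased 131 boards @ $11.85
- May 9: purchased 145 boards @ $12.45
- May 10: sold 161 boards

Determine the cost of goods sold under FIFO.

May 10, 161 sold [FIFO — oldest first]: 106 @ $12.25 + 55 @ $11.85 = $1,950.25
Ending inventory: 76 @ $11.85 + 145 @ $12.45 = $2,705.85
Check: goods available $4,656.10 = COGS $1,950.25 + ending $2,705.85

COGS = $1,950.25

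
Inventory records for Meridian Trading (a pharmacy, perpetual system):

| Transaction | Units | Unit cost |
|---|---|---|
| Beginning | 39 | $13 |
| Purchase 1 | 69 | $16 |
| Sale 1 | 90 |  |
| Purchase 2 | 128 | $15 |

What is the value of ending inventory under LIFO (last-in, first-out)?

Sale 1 (90) [LIFO — newest first]: 69 @ $16 + 21 @ $13 = $1,377
Ending inventory: 18 @ $13 + 128 @ $15 = $2,154
Check: goods available $3,531 = COGS $1,377 + ending $2,154

Ending inventory = $2,154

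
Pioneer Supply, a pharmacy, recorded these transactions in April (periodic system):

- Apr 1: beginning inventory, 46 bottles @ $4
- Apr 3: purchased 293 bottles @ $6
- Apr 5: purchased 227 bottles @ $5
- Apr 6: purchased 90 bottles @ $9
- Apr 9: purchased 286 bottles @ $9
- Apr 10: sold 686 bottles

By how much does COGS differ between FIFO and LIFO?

$860

FIFO COGS: 46 @ $4 + 293 @ $6 + 227 @ $5 + 90 @ $9 + 30 @ $9 = $4,157
LIFO COGS: 286 @ $9 + 90 @ $9 + 227 @ $5 + 83 @ $6 = $5,017
Difference = |$4,157 − $5,017| = $860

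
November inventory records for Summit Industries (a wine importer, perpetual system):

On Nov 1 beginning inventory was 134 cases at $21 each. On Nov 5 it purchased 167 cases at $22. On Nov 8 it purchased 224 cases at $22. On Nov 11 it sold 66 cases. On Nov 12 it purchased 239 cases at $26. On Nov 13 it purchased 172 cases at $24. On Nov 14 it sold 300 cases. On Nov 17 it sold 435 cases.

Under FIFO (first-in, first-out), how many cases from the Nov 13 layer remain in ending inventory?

135

Nov 11, 66 sold [FIFO — oldest first]: 66 @ $21 = $1,386
Nov 14, 300 sold [FIFO — oldest first]: 68 @ $21 + 167 @ $22 + 65 @ $22 = $6,532
Nov 17, 435 sold [FIFO — oldest first]: 159 @ $22 + 239 @ $26 + 37 @ $24 = $10,600
Total COGS = $1,386 + $6,532 + $10,600 = $18,518
Ending inventory: 135 @ $24 = $3,240
Check: goods available $21,758 = COGS $18,518 + ending $3,240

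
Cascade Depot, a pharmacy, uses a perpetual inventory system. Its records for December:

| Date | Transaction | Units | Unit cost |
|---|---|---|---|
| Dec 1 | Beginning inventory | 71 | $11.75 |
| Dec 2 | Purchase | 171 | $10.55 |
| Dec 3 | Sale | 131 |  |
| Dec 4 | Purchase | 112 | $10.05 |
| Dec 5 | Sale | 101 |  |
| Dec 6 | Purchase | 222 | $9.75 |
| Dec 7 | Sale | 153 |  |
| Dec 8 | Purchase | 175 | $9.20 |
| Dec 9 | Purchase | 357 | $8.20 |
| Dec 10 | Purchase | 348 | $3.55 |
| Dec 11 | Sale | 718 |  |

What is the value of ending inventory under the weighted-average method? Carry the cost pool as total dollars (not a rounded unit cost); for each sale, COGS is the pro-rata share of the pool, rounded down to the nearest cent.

After Dec 1: 71 on hand, pool $834.25 (≈ $11.7500 each)
After Dec 2: 242 on hand, pool $2,638.30 (≈ $10.9021 each)
Dec 3, sell 131: 131/242 × $2,638.30 → $1,428.17
After Dec 4: 223 on hand, pool $2,335.73 (≈ $10.4741 each)
Dec 5, sell 101: 101/223 × $2,335.73 → $1,057.88
After Dec 6: 344 on hand, pool $3,442.35 (≈ $10.0068 each)
Dec 7, sell 153: 153/344 × $3,442.35 → $1,531.04
After Dec 8: 366 on hand, pool $3,521.31 (≈ $9.6211 each)
After Dec 9: 723 on hand, pool $6,448.71 (≈ $8.9194 each)
After Dec 10: 1071 on hand, pool $7,684.11 (≈ $7.1747 each)
Dec 11, sell 718: 718/1071 × $7,684.11 → $5,151.43
Total COGS = $1,428.17 + $1,057.88 + $1,531.04 + $5,151.43 = $9,168.52
Ending inventory (cost pool remaining) = $2,532.68
Check: goods available $11,701.20 = COGS $9,168.52 + ending $2,532.68

Ending inventory = $2,532.68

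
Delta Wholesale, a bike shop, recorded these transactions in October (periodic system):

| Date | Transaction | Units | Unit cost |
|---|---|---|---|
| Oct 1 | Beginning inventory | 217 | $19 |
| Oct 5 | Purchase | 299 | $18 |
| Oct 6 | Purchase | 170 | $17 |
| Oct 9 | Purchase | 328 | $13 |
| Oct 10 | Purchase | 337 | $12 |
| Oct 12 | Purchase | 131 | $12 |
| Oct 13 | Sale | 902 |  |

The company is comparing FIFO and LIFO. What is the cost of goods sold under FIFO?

COGS = $15,203

FIFO COGS: 217 @ $19 + 299 @ $18 + 170 @ $17 + 216 @ $13 = $15,203
LIFO COGS: 131 @ $12 + 337 @ $12 + 328 @ $13 + 106 @ $17 = $11,682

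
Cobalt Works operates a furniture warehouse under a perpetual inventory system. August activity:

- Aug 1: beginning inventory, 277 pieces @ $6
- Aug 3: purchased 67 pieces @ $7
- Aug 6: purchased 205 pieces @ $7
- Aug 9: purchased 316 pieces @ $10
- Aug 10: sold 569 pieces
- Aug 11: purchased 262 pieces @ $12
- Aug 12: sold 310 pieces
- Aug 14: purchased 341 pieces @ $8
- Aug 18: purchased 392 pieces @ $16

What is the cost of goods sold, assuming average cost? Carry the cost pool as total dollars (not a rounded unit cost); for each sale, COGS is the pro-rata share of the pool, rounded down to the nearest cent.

COGS = $7,449.72

After Aug 1: 277 on hand, pool $1,662.00 (≈ $6.0000 each)
After Aug 3: 344 on hand, pool $2,131.00 (≈ $6.1948 each)
After Aug 6: 549 on hand, pool $3,566.00 (≈ $6.4954 each)
After Aug 9: 865 on hand, pool $6,726.00 (≈ $7.7757 each)
Aug 10, sell 569: 569/865 × $6,726.00 → $4,424.38
After Aug 11: 558 on hand, pool $5,445.62 (≈ $9.7592 each)
Aug 12, sell 310: 310/558 × $5,445.62 → $3,025.34
After Aug 14: 589 on hand, pool $5,148.28 (≈ $8.7407 each)
After Aug 18: 981 on hand, pool $11,420.28 (≈ $11.6415 each)
Total COGS = $4,424.38 + $3,025.34 = $7,449.72
Ending inventory (cost pool remaining) = $11,420.28
Check: goods available $18,870.00 = COGS $7,449.72 + ending $11,420.28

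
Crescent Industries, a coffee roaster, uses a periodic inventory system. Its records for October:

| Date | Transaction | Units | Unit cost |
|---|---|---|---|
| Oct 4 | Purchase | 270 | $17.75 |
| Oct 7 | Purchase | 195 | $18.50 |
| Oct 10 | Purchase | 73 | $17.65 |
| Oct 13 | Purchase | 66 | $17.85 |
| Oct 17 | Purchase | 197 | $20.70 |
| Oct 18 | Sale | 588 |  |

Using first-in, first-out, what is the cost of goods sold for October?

COGS = $10,580.95

Oct 18, 588 sold [FIFO — oldest first]: 270 @ $17.75 + 195 @ $18.50 + 73 @ $17.65 + 50 @ $17.85 = $10,580.95
Ending inventory: 16 @ $17.85 + 197 @ $20.70 = $4,363.50
Check: goods available $14,944.45 = COGS $10,580.95 + ending $4,363.50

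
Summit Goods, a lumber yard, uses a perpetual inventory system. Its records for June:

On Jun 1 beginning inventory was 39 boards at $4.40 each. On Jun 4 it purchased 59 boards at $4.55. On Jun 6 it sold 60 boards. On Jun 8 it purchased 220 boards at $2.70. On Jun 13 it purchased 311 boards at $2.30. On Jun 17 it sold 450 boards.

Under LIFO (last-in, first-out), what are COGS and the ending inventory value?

COGS = $1,363.45; ending inventory = $385.90

Jun 6, 60 sold [LIFO — newest first]: 59 @ $4.55 + 1 @ $4.40 = $272.85
Jun 17, 450 sold [LIFO — newest first]: 311 @ $2.30 + 139 @ $2.70 = $1,090.60
Total COGS = $272.85 + $1,090.60 = $1,363.45
Ending inventory: 38 @ $4.40 + 81 @ $2.70 = $385.90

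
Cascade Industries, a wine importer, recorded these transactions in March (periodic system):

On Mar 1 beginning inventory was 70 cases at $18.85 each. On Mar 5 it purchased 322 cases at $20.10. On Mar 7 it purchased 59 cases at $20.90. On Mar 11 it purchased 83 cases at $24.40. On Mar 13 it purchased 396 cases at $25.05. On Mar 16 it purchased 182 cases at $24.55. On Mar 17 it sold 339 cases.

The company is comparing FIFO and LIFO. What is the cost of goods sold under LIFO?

COGS = $8,400.95

FIFO COGS: 70 @ $18.85 + 269 @ $20.10 = $6,726.40
LIFO COGS: 182 @ $24.55 + 157 @ $25.05 = $8,400.95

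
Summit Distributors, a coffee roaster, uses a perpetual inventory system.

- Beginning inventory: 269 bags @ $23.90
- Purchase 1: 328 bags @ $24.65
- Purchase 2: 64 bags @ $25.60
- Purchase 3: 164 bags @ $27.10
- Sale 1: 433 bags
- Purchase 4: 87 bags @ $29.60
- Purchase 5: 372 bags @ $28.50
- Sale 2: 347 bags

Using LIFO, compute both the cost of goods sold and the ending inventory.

Sale 1 (433) [LIFO — newest first]: 164 @ $27.10 + 64 @ $25.60 + 205 @ $24.65 = $11,136.05
Sale 2 (347) [LIFO — newest first]: 347 @ $28.50 = $9,889.50
Total COGS = $11,136.05 + $9,889.50 = $21,025.55
Ending inventory: 269 @ $23.90 + 123 @ $24.65 + 87 @ $29.60 + 25 @ $28.50 = $12,748.75
Check: goods available $33,774.30 = COGS $21,025.55 + ending $12,748.75

COGS = $21,025.55; ending inventory = $12,748.75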